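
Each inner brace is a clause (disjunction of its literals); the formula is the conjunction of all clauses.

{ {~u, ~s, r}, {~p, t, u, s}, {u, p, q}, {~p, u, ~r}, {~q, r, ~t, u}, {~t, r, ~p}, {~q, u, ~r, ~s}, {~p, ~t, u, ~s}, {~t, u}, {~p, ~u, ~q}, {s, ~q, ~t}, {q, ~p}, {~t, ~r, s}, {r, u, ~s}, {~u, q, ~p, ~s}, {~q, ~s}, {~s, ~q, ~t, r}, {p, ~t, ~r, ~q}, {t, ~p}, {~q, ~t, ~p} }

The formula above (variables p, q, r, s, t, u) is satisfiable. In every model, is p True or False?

Suppose p = 1.
Unit clause (q) forces q = 1.
Unit clause (~u) forces u = 0.
Unit clause (~r) forces r = 0.
Unit clause (~t) forces t = 0.
But (t) is also a unit clause — contradiction.
So every satisfying assignment has p = False.

False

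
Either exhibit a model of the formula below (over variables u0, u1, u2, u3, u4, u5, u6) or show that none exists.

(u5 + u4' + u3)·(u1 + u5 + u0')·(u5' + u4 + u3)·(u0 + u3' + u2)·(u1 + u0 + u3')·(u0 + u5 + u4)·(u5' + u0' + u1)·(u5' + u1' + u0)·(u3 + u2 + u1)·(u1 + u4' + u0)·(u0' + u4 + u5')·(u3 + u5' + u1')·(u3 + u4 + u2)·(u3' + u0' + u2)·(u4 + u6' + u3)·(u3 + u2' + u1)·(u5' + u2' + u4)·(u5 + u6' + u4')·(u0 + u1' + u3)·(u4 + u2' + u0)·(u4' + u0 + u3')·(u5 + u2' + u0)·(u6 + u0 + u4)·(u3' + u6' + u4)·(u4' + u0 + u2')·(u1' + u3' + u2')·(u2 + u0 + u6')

Branch on u5: set u5 = 0.
Branch on u4: set u4 = 0.
From the singleton clause (u0), u0 = 1.
From the singleton clause (u1), u1 = 1.
Branch on u3: set u3 = 0.
From the singleton clause (u2), u2 = 1.
From the singleton clause (u6'), u6 = 0.
This assignment satisfies each clause.

u0: 1,  u1: 1,  u2: 1,  u3: 0,  u4: 0,  u5: 0,  u6: 0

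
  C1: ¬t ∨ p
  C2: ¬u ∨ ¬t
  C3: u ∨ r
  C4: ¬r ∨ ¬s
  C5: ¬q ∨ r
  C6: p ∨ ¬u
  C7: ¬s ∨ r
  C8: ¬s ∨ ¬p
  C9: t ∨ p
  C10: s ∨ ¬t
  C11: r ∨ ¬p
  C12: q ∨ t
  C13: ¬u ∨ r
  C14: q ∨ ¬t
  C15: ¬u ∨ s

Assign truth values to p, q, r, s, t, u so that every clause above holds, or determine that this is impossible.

Case t = False:
From the singleton clause (p), p = True.
From the singleton clause (¬s), s = False.
From the singleton clause (r), r = True.
From the singleton clause (q), q = True.
From the singleton clause (¬u), u = False.
Every clause now holds.

p=True, q=True, r=True, s=False, t=False, u=False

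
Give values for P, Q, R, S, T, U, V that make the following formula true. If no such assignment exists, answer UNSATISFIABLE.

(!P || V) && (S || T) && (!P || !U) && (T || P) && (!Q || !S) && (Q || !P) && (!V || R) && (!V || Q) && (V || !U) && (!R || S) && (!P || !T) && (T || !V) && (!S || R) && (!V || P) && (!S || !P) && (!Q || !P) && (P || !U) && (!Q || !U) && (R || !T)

P=false; Q=false; R=true; S=true; T=true; U=false; V=false

Try P = false.
(T) alone gives T = true.
(!V) alone gives V = false.
(!U) alone gives U = false.
(R) alone gives R = true.
(S) alone gives S = true.
(!Q) alone gives Q = false.
All clauses are satisfied.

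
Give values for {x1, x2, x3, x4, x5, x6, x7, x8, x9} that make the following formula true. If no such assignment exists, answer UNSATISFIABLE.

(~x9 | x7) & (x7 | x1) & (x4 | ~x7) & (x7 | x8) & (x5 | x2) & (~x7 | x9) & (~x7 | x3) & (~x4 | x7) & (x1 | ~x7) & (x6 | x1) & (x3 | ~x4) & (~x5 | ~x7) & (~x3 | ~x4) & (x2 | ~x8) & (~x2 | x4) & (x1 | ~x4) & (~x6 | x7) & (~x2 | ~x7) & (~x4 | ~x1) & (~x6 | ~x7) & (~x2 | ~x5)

Try x9 = 0.
The clause (~x7) is unit, so x7 = 0.
The clause (x1) is unit, so x1 = 1.
The clause (x8) is unit, so x8 = 1.
The clause (~x4) is unit, so x4 = 0.
The clause (x2) is unit, so x2 = 1.
But (~x2) is also a unit clause — contradiction.
That branch fails; take x9 = 1 instead.
The clause (x7) is unit, so x7 = 1.
The clause (x4) is unit, so x4 = 1.
The clause (x3) is unit, so x3 = 1.
But (~x3) is also a unit clause — contradiction.
Both values of x9 lead to a conflict.

UNSATISFIABLE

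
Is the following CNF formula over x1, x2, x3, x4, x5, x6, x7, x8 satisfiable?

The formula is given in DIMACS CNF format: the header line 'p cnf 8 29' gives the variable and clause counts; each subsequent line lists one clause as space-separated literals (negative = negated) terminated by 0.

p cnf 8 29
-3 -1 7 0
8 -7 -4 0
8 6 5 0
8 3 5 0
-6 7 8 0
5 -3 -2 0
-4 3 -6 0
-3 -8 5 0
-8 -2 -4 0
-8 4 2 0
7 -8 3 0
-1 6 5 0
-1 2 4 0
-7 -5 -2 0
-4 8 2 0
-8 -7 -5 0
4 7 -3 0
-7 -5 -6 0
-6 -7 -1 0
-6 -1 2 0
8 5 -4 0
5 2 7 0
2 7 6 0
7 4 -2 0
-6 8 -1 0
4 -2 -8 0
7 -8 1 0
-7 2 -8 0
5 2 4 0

Yes

Suppose x3 = True.
Suppose x1 = False.
Suppose x5 = True.
Suppose x7 = True.
(¬x2) alone gives x2 = False.
(¬x8) alone gives x8 = False.
(¬x4) alone gives x4 = False.
(¬x6) alone gives x6 = False.
This assignment satisfies each clause.
A satisfying assignment: x1=False, x2=False, x3=True, x4=False, x5=True, x6=False, x7=True, x8=False.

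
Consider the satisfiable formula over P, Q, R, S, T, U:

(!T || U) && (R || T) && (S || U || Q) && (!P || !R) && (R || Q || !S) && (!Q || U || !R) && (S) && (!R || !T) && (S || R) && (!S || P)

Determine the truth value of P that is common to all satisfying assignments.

True

Suppose P = false.
The clause (S) is unit, so S = true.
That conflicts with the unit clause (!S).
So every satisfying assignment has P = True.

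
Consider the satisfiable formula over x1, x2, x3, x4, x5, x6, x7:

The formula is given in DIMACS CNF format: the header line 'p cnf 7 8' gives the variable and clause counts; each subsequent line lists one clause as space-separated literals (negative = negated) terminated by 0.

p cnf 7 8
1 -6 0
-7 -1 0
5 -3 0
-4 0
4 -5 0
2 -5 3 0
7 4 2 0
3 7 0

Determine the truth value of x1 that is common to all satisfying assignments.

False

Suppose x1 = True.
Unit clause (¬x7) forces x7 = False.
Unit clause (¬x4) forces x4 = False.
Unit clause (¬x5) forces x5 = False.
Unit clause (¬x3) forces x3 = False.
Now (x3) is unsatisfied and unit — conflict.
So every satisfying assignment has x1 = False.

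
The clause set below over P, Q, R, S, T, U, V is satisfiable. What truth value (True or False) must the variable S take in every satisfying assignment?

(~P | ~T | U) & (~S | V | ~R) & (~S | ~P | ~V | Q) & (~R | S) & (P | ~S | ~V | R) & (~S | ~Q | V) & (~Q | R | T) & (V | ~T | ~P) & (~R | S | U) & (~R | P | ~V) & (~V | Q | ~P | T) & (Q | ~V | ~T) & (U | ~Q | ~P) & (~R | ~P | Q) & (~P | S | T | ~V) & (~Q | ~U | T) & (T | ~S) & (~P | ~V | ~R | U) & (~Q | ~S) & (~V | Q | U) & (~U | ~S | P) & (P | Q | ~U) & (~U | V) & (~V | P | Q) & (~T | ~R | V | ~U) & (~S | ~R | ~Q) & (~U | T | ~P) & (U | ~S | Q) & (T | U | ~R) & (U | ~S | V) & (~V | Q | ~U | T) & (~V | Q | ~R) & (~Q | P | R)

False

Suppose S = 1.
(T) alone gives T = 1.
(~Q) alone gives Q = 0.
(~V) alone gives V = 0.
(~R) alone gives R = 0.
(~P) alone gives P = 0.
(~U) alone gives U = 0.
Now (U) is unsatisfied and unit — conflict.
So every satisfying assignment has S = False.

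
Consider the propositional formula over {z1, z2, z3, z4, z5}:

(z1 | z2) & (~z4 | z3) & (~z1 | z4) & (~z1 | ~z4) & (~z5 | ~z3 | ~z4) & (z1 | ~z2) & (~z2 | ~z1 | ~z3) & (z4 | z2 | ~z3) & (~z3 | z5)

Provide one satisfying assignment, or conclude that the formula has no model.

Case z1 = 1:
(z4) alone gives z4 = 1.
That conflicts with the unit clause (~z4).
So z1 must be the other value — set z1 = 0.
(z2) alone gives z2 = 1.
That conflicts with the unit clause (~z2).
Both values of z1 lead to a conflict.

UNSATISFIABLE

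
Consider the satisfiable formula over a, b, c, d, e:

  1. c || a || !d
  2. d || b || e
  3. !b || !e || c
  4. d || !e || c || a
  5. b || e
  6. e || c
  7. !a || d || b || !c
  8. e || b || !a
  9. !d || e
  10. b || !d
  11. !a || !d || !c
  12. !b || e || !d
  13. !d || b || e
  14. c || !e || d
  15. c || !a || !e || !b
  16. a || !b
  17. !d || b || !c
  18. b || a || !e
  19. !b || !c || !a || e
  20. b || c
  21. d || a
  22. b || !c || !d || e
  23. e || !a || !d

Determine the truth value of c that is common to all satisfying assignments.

Suppose c = false.
From the singleton clause (e), e = true.
From the singleton clause (!b), b = false.
But (b) is also a unit clause — contradiction.
So every satisfying assignment has c = True.

True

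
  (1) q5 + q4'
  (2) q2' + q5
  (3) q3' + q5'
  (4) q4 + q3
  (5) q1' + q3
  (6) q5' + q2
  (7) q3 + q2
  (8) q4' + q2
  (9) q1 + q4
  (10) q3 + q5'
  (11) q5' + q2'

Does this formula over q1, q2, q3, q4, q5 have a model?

Yes, satisfiable

Branch on q5: set q5 = 0.
From the singleton clause (q4'), q4 = 0.
From the singleton clause (q2'), q2 = 0.
From the singleton clause (q3), q3 = 1.
From the singleton clause (q1), q1 = 1.
All clauses are satisfied.
A satisfying assignment: q1 ↦ 1; q2 ↦ 0; q3 ↦ 1; q4 ↦ 0; q5 ↦ 0.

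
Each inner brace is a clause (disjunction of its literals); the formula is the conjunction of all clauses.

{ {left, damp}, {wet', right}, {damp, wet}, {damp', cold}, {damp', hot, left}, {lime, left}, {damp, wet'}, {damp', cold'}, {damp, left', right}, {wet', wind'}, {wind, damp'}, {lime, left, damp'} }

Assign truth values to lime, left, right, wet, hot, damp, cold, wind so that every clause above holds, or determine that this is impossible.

UNSATISFIABLE

Branch on left: set left = 1.
Branch on wet: set wet = 0.
The clause (damp) is unit, so damp = 1.
The clause (cold) is unit, so cold = 1.
Now (cold') is unsatisfied and unit — conflict.
Backtrack on wet: now try wet = 1.
The clause (right) is unit, so right = 1.
The clause (damp) is unit, so damp = 1.
The clause (cold) is unit, so cold = 1.
Now (cold') is unsatisfied and unit — conflict.
Either choice for wet ends in contradiction.
Backtrack on left: now try left = 0.
The clause (damp) is unit, so damp = 1.
The clause (cold) is unit, so cold = 1.
Now (cold') is unsatisfied and unit — conflict.
Either choice for left ends in contradiction.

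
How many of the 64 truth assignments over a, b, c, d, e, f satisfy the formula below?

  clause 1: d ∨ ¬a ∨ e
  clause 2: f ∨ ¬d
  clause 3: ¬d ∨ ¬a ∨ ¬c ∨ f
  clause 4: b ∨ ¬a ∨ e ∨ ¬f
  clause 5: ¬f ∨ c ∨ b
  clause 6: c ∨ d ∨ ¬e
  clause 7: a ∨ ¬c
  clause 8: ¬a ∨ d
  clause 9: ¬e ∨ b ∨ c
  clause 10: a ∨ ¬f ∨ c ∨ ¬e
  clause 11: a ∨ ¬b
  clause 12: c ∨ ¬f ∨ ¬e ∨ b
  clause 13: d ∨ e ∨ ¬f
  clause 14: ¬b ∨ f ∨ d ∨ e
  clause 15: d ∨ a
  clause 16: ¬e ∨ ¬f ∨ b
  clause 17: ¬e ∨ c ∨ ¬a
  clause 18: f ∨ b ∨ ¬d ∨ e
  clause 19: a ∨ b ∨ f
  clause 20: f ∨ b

3

There are 2^6 = 64 truth assignments over (a, b, c, d, e, f).
Split on c. With c = True, the clauses containing c are satisfied and ¬c drops from the rest; 2 of the 2^5 = 32 assignments to the other variables satisfy what remains.
With c = False, by the same count on the reduced clause set, 1 assignment works.
(One model: a=T, b=T, c=F, d=T, e=F, f=T.)
Total: 2 + 1 = 3.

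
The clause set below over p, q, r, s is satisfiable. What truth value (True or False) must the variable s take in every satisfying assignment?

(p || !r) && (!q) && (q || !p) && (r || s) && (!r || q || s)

True

Suppose s = false.
Unit clause (!q) forces q = false.
Unit clause (!p) forces p = false.
Unit clause (!r) forces r = false.
That conflicts with the unit clause (r).
So every satisfying assignment has s = True.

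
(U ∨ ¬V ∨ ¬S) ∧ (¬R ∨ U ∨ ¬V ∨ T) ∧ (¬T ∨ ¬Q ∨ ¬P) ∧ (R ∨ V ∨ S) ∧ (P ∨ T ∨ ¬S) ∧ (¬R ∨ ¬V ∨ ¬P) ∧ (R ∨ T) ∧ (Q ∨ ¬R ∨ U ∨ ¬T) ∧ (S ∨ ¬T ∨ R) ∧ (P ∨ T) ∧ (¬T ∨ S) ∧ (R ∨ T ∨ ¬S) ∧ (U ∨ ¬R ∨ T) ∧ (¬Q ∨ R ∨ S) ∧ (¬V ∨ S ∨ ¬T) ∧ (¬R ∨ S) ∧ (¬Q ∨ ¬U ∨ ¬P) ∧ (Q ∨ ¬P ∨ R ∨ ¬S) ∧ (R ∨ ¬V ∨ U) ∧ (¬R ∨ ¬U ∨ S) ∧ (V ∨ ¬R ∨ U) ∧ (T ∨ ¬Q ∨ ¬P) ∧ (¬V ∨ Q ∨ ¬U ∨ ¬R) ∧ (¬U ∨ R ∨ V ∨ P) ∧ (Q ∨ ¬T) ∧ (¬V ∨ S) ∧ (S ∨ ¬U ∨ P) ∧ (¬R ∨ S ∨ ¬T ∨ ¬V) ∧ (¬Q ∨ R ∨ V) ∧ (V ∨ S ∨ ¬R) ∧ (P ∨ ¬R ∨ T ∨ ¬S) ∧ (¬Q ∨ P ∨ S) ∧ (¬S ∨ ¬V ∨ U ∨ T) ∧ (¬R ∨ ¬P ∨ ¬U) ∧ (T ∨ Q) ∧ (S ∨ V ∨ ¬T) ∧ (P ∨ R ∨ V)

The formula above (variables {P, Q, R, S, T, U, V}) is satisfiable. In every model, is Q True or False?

Suppose Q = False.
(¬T) alone gives T = False.
That conflicts with the unit clause (T).
So every satisfying assignment has Q = True.

True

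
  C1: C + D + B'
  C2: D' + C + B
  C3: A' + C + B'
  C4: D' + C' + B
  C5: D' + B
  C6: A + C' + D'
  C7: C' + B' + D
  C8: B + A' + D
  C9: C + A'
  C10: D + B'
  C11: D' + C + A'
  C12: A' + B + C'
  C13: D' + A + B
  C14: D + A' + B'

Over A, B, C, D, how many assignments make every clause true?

4

There are 2^4 = 16 truth assignments over (A, B, C, D).
Split on D. With D = 1, the clauses containing D are satisfied and D' drops from the rest; 2 of the 2^3 = 8 assignments to the other variables satisfy what remains.
With D = 0, by the same count on the reduced clause set, 2 assignments work.
(One model: A=F, B=F, C=F, D=F.)
Total: 2 + 2 = 4.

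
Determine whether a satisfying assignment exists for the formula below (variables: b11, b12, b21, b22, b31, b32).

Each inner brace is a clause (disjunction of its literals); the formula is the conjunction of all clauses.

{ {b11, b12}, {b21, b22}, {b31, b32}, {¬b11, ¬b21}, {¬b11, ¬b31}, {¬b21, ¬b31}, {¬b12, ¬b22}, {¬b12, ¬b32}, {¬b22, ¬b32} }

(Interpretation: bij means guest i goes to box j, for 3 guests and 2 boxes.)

Suppose b11 = True.
From the singleton clause (¬b21), b21 = False.
From the singleton clause (b22), b22 = True.
From the singleton clause (¬b31), b31 = False.
From the singleton clause (b32), b32 = True.
Now (¬b32) is unsatisfied and unit — conflict.
So b11 must be the other value — set b11 = False.
From the singleton clause (b12), b12 = True.
From the singleton clause (¬b22), b22 = False.
From the singleton clause (b21), b21 = True.
From the singleton clause (¬b31), b31 = False.
From the singleton clause (b32), b32 = True.
Now (¬b32) is unsatisfied and unit — conflict.
Neither b11 = True nor b11 = False works.
No assignment satisfies every clause.

Unsatisfiable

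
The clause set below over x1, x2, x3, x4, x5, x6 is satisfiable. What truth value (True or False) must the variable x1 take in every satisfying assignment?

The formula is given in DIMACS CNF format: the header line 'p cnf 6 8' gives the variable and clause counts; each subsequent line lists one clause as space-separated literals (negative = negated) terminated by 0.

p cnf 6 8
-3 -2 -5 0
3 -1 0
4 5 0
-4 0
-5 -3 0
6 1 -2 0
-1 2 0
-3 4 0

Suppose x1 = True.
Unit clause (x3) forces x3 = True.
Unit clause (¬x4) forces x4 = False.
That conflicts with the unit clause (x4).
So every satisfying assignment has x1 = False.

False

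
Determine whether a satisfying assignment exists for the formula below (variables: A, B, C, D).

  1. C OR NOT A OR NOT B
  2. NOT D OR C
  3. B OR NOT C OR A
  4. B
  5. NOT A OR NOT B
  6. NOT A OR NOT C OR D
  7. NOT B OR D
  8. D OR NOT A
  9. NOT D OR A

(B) alone gives B = true.
(NOT A) alone gives A = false.
(D) alone gives D = true.
But (NOT D) is also a unit clause — contradiction.
No assignment satisfies every clause.

Unsatisfiable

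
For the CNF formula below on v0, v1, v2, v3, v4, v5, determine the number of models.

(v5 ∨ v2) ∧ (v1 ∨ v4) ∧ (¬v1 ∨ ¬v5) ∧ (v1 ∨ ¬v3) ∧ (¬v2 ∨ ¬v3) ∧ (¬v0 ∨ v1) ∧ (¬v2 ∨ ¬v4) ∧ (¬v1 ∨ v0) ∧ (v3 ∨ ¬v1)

1

There are 2^6 = 64 truth assignments over (v0, v1, v2, v3, v4, v5).
Split on v2. With v2 = True, the clauses containing v2 are satisfied and ¬v2 drops from the rest; 0 of the 2^5 = 32 assignments to the other variables satisfy what remains.
With v2 = False, by the same count on the reduced clause set, 1 assignment works.
(One model: v0=F, v1=F, v2=F, v3=F, v4=T, v5=T.)
Total: 0 + 1 = 1.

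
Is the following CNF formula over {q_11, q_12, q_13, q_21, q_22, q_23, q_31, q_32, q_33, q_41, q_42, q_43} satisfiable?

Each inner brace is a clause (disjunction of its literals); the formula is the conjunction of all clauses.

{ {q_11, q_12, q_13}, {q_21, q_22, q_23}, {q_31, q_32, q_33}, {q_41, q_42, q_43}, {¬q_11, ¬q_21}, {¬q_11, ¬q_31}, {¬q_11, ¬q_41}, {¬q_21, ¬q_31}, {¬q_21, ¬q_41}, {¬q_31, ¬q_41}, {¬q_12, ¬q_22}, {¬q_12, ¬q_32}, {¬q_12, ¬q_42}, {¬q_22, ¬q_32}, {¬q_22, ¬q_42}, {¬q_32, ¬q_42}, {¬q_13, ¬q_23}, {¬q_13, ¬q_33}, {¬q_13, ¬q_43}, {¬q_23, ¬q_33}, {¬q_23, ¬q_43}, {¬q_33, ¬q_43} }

Branch on q_11: set q_11 = False.
Branch on q_12: set q_12 = True.
(¬q_22) alone gives q_22 = False.
(¬q_32) alone gives q_32 = False.
(¬q_42) alone gives q_42 = False.
Branch on q_21: set q_21 = True.
(¬q_31) alone gives q_31 = False.
(q_33) alone gives q_33 = True.
(¬q_41) alone gives q_41 = False.
(q_43) alone gives q_43 = True.
That conflicts with the unit clause (¬q_43).
Undo q_21 and try q_21 = False.
(q_23) alone gives q_23 = True.
(¬q_13) alone gives q_13 = False.
(¬q_33) alone gives q_33 = False.
(q_31) alone gives q_31 = True.
(¬q_41) alone gives q_41 = False.
(q_43) alone gives q_43 = True.
That conflicts with the unit clause (¬q_43).
Both values of q_21 lead to a conflict.
Undo q_12 and try q_12 = False.
(q_13) alone gives q_13 = True.
(¬q_23) alone gives q_23 = False.
(¬q_33) alone gives q_33 = False.
(¬q_43) alone gives q_43 = False.
Branch on q_21: set q_21 = True.
(¬q_31) alone gives q_31 = False.
(q_32) alone gives q_32 = True.
(¬q_41) alone gives q_41 = False.
(q_42) alone gives q_42 = True.
That conflicts with the unit clause (¬q_42).
Undo q_21 and try q_21 = False.
(q_22) alone gives q_22 = True.
(¬q_32) alone gives q_32 = False.
(q_31) alone gives q_31 = True.
(¬q_41) alone gives q_41 = False.
(q_42) alone gives q_42 = True.
That conflicts with the unit clause (¬q_42).
Both values of q_21 lead to a conflict.
Both values of q_12 lead to a conflict.
Undo q_11 and try q_11 = True.
(¬q_21) alone gives q_21 = False.
(¬q_31) alone gives q_31 = False.
(¬q_41) alone gives q_41 = False.
Branch on q_22: set q_22 = True.
(¬q_12) alone gives q_12 = False.
(¬q_32) alone gives q_32 = False.
(q_33) alone gives q_33 = True.
(¬q_42) alone gives q_42 = False.
(q_43) alone gives q_43 = True.
That conflicts with the unit clause (¬q_43).
Undo q_22 and try q_22 = False.
(q_23) alone gives q_23 = True.
(¬q_13) alone gives q_13 = False.
(¬q_33) alone gives q_33 = False.
(q_32) alone gives q_32 = True.
(¬q_12) alone gives q_12 = False.
(¬q_42) alone gives q_42 = False.
(q_43) alone gives q_43 = True.
That conflicts with the unit clause (¬q_43).
Both values of q_22 lead to a conflict.
Both values of q_11 lead to a conflict.
No assignment satisfies every clause.

No, unsatisfiable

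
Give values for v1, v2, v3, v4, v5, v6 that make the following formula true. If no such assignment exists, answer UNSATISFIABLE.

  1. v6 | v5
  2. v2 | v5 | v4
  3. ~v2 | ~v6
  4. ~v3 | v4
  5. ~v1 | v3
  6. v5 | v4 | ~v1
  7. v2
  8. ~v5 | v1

From the singleton clause (v2), v2 = 1.
From the singleton clause (~v6), v6 = 0.
From the singleton clause (v5), v5 = 1.
From the singleton clause (v1), v1 = 1.
From the singleton clause (v3), v3 = 1.
From the singleton clause (v4), v4 = 1.
Every clause now holds.

v1=1, v2=1, v3=1, v4=1, v5=1, v6=0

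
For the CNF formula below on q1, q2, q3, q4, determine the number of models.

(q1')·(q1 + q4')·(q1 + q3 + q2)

There are 2^4 = 16 truth assignments over (q1, q2, q3, q4).
Check each against the 3 clauses (columns in the order q1, q2, q3, q4):
  F F F F  ✗ fails (q1 + q3 + q2)
  F F F T  ✗ fails (q1 + q4')
  F F T F  ✓ satisfies all
  F F T T  ✗ fails (q1 + q4')
  F T F F  ✓ satisfies all
  F T F T  ✗ fails (q1 + q4')
  F T T F  ✓ satisfies all
  F T T T  ✗ fails (q1 + q4')
  T F F F  ✗ fails (q1')
  T F F T  ✗ fails (q1')
  T F T F  ✗ fails (q1')
  T F T T  ✗ fails (q1')
  T T F F  ✗ fails (q1')
  T T F T  ✗ fails (q1')
  T T T F  ✗ fails (q1')
  T T T T  ✗ fails (q1')
3 of the 16 rows are models.

3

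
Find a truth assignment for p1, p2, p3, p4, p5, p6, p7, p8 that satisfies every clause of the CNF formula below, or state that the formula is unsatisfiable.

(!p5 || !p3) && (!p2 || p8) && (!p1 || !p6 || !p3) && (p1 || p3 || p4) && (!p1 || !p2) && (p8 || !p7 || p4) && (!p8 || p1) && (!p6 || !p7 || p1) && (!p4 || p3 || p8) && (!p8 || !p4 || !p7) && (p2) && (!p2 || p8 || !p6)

From the singleton clause (p2), p2 = true.
From the singleton clause (p8), p8 = true.
From the singleton clause (!p1), p1 = false.
That conflicts with the unit clause (p1).

UNSATISFIABLE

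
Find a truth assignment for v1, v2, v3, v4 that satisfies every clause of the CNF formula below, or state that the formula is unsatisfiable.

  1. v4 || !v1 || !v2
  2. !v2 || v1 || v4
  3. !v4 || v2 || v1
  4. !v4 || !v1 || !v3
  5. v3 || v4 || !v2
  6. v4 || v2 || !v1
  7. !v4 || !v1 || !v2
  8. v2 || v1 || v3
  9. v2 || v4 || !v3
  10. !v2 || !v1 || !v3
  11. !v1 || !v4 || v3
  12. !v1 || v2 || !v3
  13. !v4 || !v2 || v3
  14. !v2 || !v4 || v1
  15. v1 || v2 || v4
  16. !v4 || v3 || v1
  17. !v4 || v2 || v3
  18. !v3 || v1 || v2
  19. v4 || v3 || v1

UNSATISFIABLE

Try v4 = true.
Try v2 = true.
(!v1) alone gives v1 = false.
Now (v1) is unsatisfied and unit — conflict.
Backtrack on v2: now try v2 = false.
(v1) alone gives v1 = true.
(!v3) alone gives v3 = false.
Now (v3) is unsatisfied and unit — conflict.
Either choice for v2 ends in contradiction.
Backtrack on v4: now try v4 = false.
Try v1 = false.
(!v2) alone gives v2 = false.
Now (v2) is unsatisfied and unit — conflict.
Backtrack on v1: now try v1 = true.
(!v2) alone gives v2 = false.
Now (v2) is unsatisfied and unit — conflict.
Either choice for v1 ends in contradiction.
Either choice for v4 ends in contradiction.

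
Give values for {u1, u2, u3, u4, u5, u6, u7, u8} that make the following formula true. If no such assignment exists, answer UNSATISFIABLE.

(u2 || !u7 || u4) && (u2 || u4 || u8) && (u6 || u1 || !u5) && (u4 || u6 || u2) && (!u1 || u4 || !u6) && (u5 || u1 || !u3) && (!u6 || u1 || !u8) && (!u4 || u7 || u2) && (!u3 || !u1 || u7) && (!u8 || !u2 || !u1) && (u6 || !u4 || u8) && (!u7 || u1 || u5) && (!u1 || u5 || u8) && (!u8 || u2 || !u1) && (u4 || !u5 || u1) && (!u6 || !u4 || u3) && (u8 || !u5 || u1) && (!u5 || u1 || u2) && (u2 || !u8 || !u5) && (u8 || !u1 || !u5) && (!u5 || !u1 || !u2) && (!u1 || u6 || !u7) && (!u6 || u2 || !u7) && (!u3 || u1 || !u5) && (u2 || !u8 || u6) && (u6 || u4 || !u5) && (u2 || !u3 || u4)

Suppose u2 = true.
Suppose u8 = true.
The clause (!u1) is unit, so u1 = false.
The clause (!u6) is unit, so u6 = false.
The clause (!u5) is unit, so u5 = false.
The clause (!u3) is unit, so u3 = false.
The clause (!u7) is unit, so u7 = false.
All clauses hold; u4 can take either value.

u1=false,  u2=true,  u3=false,  u4=false,  u5=false,  u6=false,  u7=false,  u8=true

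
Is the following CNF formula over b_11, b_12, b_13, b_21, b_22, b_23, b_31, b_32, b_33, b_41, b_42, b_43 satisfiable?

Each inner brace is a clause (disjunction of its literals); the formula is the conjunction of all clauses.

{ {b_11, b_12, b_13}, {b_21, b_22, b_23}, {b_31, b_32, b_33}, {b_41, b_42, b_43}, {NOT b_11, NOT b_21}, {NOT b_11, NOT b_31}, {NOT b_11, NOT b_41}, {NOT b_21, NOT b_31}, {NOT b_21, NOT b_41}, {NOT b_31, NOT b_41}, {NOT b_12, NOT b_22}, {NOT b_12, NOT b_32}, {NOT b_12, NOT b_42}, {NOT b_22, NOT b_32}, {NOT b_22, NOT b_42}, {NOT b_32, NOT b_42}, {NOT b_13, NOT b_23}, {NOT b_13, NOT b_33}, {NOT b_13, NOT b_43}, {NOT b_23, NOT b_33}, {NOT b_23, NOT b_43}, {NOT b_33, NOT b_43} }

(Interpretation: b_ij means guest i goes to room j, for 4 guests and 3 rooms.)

Case b_11 = false:
Case b_12 = true:
From the singleton clause (NOT b_22), b_22 = false.
From the singleton clause (NOT b_32), b_32 = false.
From the singleton clause (NOT b_42), b_42 = false.
Case b_21 = true:
From the singleton clause (NOT b_31), b_31 = false.
From the singleton clause (b_33), b_33 = true.
From the singleton clause (NOT b_41), b_41 = false.
From the singleton clause (b_43), b_43 = true.
Now (NOT b_43) is unsatisfied and unit — conflict.
Backtrack on b_21: now try b_21 = false.
From the singleton clause (b_23), b_23 = true.
From the singleton clause (NOT b_13), b_13 = false.
From the singleton clause (NOT b_33), b_33 = false.
From the singleton clause (b_31), b_31 = true.
From the singleton clause (NOT b_41), b_41 = false.
From the singleton clause (b_43), b_43 = true.
Now (NOT b_43) is unsatisfied and unit — conflict.
Neither b_21 = true nor b_21 = false works.
Backtrack on b_12: now try b_12 = false.
From the singleton clause (b_13), b_13 = true.
From the singleton clause (NOT b_23), b_23 = false.
From the singleton clause (NOT b_33), b_33 = false.
From the singleton clause (NOT b_43), b_43 = false.
Case b_21 = true:
From the singleton clause (NOT b_31), b_31 = false.
From the singleton clause (b_32), b_32 = true.
From the singleton clause (NOT b_41), b_41 = false.
From the singleton clause (b_42), b_42 = true.
Now (NOT b_42) is unsatisfied and unit — conflict.
Backtrack on b_21: now try b_21 = false.
From the singleton clause (b_22), b_22 = true.
From the singleton clause (NOT b_32), b_32 = false.
From the singleton clause (b_31), b_31 = true.
From the singleton clause (NOT b_41), b_41 = false.
From the singleton clause (b_42), b_42 = true.
Now (NOT b_42) is unsatisfied and unit — conflict.
Neither b_21 = true nor b_21 = false works.
Neither b_12 = true nor b_12 = false works.
Backtrack on b_11: now try b_11 = true.
From the singleton clause (NOT b_21), b_21 = false.
From the singleton clause (NOT b_31), b_31 = false.
From the singleton clause (NOT b_41), b_41 = false.
Case b_22 = true:
From the singleton clause (NOT b_12), b_12 = false.
From the singleton clause (NOT b_32), b_32 = false.
From the singleton clause (b_33), b_33 = true.
From the singleton clause (NOT b_42), b_42 = false.
From the singleton clause (b_43), b_43 = true.
Now (NOT b_43) is unsatisfied and unit — conflict.
Backtrack on b_22: now try b_22 = false.
From the singleton clause (b_23), b_23 = true.
From the singleton clause (NOT b_13), b_13 = false.
From the singleton clause (NOT b_33), b_33 = false.
From the singleton clause (b_32), b_32 = true.
From the singleton clause (NOT b_12), b_12 = false.
From the singleton clause (NOT b_42), b_42 = false.
From the singleton clause (b_43), b_43 = true.
Now (NOT b_43) is unsatisfied and unit — conflict.
Neither b_22 = true nor b_22 = false works.
Neither b_11 = true nor b_11 = false works.
No assignment satisfies every clause.

Unsatisfiable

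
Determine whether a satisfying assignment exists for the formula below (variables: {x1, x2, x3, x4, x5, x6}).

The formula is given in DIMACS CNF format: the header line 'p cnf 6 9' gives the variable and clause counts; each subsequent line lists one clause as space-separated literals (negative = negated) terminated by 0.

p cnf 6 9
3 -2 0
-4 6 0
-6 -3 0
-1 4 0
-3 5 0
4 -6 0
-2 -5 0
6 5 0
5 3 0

Satisfiable

Branch on x3: set x3 = False.
(¬x2) alone gives x2 = False.
(x5) alone gives x5 = True.
Branch on x4: set x4 = True.
(x6) alone gives x6 = True.
All clauses hold; x1 can take either value.
A satisfying assignment: x1: True,  x2: False,  x3: False,  x4: True,  x5: True,  x6: True.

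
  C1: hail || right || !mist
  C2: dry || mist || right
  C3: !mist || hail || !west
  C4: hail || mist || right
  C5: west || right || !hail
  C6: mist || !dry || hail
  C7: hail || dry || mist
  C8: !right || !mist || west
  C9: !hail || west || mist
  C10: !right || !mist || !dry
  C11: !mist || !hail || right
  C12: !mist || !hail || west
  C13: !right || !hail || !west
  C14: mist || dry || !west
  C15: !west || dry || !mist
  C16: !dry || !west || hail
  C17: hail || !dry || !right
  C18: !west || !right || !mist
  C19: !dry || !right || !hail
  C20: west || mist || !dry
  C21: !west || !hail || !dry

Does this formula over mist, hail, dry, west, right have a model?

No

Suppose hail = true.
Suppose west = true.
From the singleton clause (!right), right = false.
From the singleton clause (!mist), mist = false.
From the singleton clause (dry), dry = true.
Now (!dry) is unsatisfied and unit — conflict.
Backtrack on west: now try west = false.
From the singleton clause (right), right = true.
From the singleton clause (!mist), mist = false.
Now (mist) is unsatisfied and unit — conflict.
Either choice for west ends in contradiction.
Backtrack on hail: now try hail = false.
Suppose right = true.
From the singleton clause (!dry), dry = false.
From the singleton clause (mist), mist = true.
From the singleton clause (!west), west = false.
Now (west) is unsatisfied and unit — conflict.
Backtrack on right: now try right = false.
From the singleton clause (!mist), mist = false.
Now (mist) is unsatisfied and unit — conflict.
Either choice for right ends in contradiction.
Either choice for hail ends in contradiction.
No assignment satisfies every clause.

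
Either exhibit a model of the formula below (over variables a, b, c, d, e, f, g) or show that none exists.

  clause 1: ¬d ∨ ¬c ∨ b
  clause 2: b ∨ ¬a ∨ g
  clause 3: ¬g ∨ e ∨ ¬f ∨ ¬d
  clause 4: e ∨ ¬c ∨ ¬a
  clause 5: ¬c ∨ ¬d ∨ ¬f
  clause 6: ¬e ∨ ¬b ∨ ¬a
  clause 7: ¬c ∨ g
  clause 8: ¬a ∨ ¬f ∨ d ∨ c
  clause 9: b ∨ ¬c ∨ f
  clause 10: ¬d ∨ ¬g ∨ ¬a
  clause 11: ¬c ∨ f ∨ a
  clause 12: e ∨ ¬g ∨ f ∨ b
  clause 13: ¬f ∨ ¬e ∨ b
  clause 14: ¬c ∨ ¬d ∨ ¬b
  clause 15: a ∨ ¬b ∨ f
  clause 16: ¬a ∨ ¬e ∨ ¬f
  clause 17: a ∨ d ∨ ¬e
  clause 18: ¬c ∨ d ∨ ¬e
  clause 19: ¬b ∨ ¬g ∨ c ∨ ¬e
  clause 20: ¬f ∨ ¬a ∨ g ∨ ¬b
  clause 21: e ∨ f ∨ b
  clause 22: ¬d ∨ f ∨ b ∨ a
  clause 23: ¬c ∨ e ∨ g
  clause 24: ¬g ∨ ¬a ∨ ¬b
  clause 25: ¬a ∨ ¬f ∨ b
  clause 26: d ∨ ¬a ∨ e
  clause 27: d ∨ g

a: False,  b: True,  c: False,  d: False,  e: False,  f: True,  g: True

Case c = False:
Case d = False:
Unit clause (g) forces g = True.
Case a = False:
Unit clause (¬e) forces e = False.
Case f = True:
All clauses hold; b can take either value.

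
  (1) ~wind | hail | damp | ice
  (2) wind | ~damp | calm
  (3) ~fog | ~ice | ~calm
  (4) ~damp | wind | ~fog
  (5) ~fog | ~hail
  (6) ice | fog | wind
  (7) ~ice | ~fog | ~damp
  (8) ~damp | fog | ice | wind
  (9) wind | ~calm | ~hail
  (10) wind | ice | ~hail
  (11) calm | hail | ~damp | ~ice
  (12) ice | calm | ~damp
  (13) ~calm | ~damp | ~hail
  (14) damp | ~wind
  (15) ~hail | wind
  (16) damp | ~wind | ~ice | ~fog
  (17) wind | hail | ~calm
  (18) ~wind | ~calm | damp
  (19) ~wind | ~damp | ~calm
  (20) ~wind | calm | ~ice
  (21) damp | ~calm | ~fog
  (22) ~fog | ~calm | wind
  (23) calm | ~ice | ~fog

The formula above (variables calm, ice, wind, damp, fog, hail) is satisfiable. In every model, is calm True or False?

Suppose calm = 1.
Suppose fog = 0.
Suppose ice = 1.
Suppose wind = 1.
From the singleton clause (damp), damp = 1.
That conflicts with the unit clause (~damp).
So wind must be the other value — set wind = 0.
From the singleton clause (~hail), hail = 0.
That conflicts with the unit clause (hail).
Both values of wind lead to a conflict.
So ice must be the other value — set ice = 0.
From the singleton clause (wind), wind = 1.
From the singleton clause (damp), damp = 1.
That conflicts with the unit clause (~damp).
Both values of ice lead to a conflict.
So fog must be the other value — set fog = 1.
From the singleton clause (~ice), ice = 0.
From the singleton clause (~hail), hail = 0.
From the singleton clause (wind), wind = 1.
From the singleton clause (damp), damp = 1.
That conflicts with the unit clause (~damp).
Both values of fog lead to a conflict.
So every satisfying assignment has calm = False.

False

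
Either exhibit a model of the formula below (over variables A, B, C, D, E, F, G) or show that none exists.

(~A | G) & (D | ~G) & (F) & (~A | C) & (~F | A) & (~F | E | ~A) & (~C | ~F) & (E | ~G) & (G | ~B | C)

The clause (F) is unit, so F = 1.
The clause (A) is unit, so A = 1.
The clause (G) is unit, so G = 1.
The clause (D) is unit, so D = 1.
The clause (C) is unit, so C = 1.
That conflicts with the unit clause (~C).

UNSATISFIABLE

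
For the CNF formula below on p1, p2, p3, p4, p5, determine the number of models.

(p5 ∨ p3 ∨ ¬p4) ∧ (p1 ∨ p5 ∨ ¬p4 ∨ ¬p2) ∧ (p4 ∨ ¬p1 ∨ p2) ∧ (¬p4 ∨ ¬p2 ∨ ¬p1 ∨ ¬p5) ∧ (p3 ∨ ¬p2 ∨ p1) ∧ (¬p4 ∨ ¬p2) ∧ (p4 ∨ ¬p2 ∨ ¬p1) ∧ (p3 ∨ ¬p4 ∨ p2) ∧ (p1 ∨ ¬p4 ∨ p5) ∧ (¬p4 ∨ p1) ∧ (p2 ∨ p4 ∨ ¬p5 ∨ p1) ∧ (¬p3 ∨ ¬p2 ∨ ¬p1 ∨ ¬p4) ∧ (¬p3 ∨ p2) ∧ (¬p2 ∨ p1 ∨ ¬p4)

3

There are 2^5 = 32 truth assignments over (p1, p2, p3, p4, p5).
Split on p5. With p5 = True, the clauses containing p5 are satisfied and ¬p5 drops from the rest; 1 of the 2^4 = 16 assignments to the other variables satisfy what remains.
With p5 = False, by the same count on the reduced clause set, 2 assignments work.
(One model: p1=F, p2=F, p3=F, p4=F, p5=F.)
Total: 1 + 2 = 3.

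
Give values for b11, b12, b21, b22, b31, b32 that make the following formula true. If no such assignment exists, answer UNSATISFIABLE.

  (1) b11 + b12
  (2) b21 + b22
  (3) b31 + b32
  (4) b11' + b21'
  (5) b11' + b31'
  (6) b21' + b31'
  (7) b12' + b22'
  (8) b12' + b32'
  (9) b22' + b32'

Suppose b11 = 1.
The clause (b21') is unit, so b21 = 0.
The clause (b22) is unit, so b22 = 1.
The clause (b31') is unit, so b31 = 0.
The clause (b32) is unit, so b32 = 1.
Now (b32') is unsatisfied and unit — conflict.
Backtrack on b11: now try b11 = 0.
The clause (b12) is unit, so b12 = 1.
The clause (b22') is unit, so b22 = 0.
The clause (b21) is unit, so b21 = 1.
The clause (b31') is unit, so b31 = 0.
The clause (b32) is unit, so b32 = 1.
Now (b32') is unsatisfied and unit — conflict.
Both values of b11 lead to a conflict.

UNSATISFIABLE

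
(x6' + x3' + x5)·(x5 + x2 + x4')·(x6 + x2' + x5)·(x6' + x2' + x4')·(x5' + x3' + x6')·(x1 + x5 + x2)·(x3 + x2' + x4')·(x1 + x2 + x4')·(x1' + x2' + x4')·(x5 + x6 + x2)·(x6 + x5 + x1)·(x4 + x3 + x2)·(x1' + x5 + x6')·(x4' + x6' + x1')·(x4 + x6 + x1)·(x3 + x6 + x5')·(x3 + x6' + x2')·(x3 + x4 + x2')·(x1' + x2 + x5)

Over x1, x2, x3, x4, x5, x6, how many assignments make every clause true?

There are 2^6 = 64 truth assignments over (x1, x2, x3, x4, x5, x6).
Split on x2. With x2 = 1, the clauses containing x2 are satisfied and x2' drops from the rest; 2 of the 2^5 = 32 assignments to the other variables satisfy what remains.
With x2 = 0, by the same count on the reduced clause set, 2 assignments work.
(One model: x1=F, x2=T, x3=T, x4=T, x5=T, x6=F.)
Total: 2 + 2 = 4.

4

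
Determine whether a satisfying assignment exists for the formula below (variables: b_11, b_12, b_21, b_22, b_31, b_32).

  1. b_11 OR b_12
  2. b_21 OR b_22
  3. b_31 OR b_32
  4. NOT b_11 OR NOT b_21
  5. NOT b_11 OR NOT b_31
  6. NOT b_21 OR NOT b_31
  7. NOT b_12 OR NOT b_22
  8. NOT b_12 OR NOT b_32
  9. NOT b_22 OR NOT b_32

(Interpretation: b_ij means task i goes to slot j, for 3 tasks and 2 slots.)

Case b_11 = true:
From the singleton clause (NOT b_21), b_21 = false.
From the singleton clause (b_22), b_22 = true.
From the singleton clause (NOT b_31), b_31 = false.
From the singleton clause (b_32), b_32 = true.
But (NOT b_32) is also a unit clause — contradiction.
Backtrack on b_11: now try b_11 = false.
From the singleton clause (b_12), b_12 = true.
From the singleton clause (NOT b_22), b_22 = false.
From the singleton clause (b_21), b_21 = true.
From the singleton clause (NOT b_31), b_31 = false.
From the singleton clause (b_32), b_32 = true.
But (NOT b_32) is also a unit clause — contradiction.
Both values of b_11 lead to a conflict.
No assignment satisfies every clause.

No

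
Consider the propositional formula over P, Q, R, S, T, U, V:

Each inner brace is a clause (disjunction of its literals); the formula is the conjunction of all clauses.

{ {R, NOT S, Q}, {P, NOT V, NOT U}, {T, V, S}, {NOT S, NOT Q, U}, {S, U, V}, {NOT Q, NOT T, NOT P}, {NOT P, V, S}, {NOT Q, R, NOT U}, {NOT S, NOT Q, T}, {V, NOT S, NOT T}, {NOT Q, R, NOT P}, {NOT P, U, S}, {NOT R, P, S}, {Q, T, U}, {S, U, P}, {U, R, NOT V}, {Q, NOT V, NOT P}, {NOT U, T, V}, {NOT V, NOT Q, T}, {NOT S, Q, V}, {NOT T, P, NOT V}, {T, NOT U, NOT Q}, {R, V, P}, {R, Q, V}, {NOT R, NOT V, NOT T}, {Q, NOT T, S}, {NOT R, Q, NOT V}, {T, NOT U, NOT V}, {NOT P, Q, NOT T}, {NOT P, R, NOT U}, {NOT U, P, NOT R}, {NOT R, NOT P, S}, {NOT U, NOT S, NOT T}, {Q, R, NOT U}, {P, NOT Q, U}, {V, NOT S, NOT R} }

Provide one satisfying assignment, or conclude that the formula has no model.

Suppose R = true.
Suppose P = true.
Unit clause (S) forces S = true.
Unit clause (V) forces V = true.
Unit clause (Q) forces Q = true.
Unit clause (U) forces U = true.
Unit clause (NOT T) forces T = false.
Now (T) is unsatisfied and unit — conflict.
So P must be the other value — set P = false.
Unit clause (S) forces S = true.
Unit clause (NOT U) forces U = false.
Unit clause (NOT Q) forces Q = false.
Unit clause (T) forces T = true.
Unit clause (V) forces V = true.
Now (NOT V) is unsatisfied and unit — conflict.
Neither P = true nor P = false works.
So R must be the other value — set R = false.
Suppose S = false.
Suppose T = true.
Unit clause (Q) forces Q = true.
Unit clause (NOT P) forces P = false.
Unit clause (NOT U) forces U = false.
Now (U) is unsatisfied and unit — conflict.
So T must be the other value — set T = false.
Unit clause (V) forces V = true.
Unit clause (U) forces U = true.
Now (NOT U) is unsatisfied and unit — conflict.
Neither T = true nor T = false works.
So S must be the other value — set S = true.
Unit clause (Q) forces Q = true.
Unit clause (U) forces U = true.
Now (NOT U) is unsatisfied and unit — conflict.
Neither S = true nor S = false works.
Neither R = true nor R = false works.

UNSATISFIABLE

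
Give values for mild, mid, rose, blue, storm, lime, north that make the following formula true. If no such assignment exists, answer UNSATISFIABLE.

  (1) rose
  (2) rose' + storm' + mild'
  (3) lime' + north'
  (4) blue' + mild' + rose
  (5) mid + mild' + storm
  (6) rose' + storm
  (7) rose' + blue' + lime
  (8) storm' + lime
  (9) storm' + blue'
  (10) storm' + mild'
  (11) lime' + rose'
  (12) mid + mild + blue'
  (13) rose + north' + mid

Unit clause (rose) forces rose = 1.
Unit clause (storm) forces storm = 1.
Unit clause (mild') forces mild = 0.
Unit clause (lime) forces lime = 1.
That conflicts with the unit clause (lime').

UNSATISFIABLE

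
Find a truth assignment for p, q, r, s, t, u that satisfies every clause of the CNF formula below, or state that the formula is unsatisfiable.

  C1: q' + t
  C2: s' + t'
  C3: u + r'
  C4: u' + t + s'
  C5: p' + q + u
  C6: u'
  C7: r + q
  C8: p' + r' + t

p ↦ 1,  q ↦ 1,  r ↦ 0,  s ↦ 0,  t ↦ 1,  u ↦ 0

Unit clause (u') forces u = 0.
Unit clause (r') forces r = 0.
Unit clause (q) forces q = 1.
Unit clause (t) forces t = 1.
Unit clause (s') forces s = 0.
Every clause is now satisfied; p is unconstrained.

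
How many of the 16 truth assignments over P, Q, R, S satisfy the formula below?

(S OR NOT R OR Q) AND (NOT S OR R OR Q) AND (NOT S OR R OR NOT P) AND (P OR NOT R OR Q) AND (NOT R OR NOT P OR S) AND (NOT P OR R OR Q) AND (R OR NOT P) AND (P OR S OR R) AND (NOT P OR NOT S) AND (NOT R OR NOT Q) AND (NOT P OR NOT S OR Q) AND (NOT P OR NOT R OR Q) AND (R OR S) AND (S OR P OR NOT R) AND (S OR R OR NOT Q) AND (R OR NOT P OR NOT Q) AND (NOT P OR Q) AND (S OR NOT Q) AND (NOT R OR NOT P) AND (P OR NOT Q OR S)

There are 2^4 = 16 truth assignments over (P, Q, R, S).
Split on S. With S = true, the clauses containing S are satisfied and NOT S drops from the rest; 1 of the 2^3 = 8 assignments to the other variables satisfy what remains.
With S = false, by the same count on the reduced clause set, 0 assignments work.
Total: 1 + 0 = 1.

1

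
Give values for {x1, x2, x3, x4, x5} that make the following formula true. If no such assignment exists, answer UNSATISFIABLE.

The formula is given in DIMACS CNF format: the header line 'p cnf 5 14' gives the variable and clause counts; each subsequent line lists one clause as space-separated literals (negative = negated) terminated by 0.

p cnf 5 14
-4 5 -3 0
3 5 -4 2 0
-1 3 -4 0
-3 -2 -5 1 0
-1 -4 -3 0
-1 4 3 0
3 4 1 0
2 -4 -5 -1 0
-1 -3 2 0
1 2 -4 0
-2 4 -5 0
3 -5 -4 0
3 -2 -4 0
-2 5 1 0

x1=False; x2=False; x3=True; x4=False; x5=True

Case x4 = False:
Case x1 = False:
The clause (x3) is unit, so x3 = True.
Case x2 = False:
No clause remains; x5 is free.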